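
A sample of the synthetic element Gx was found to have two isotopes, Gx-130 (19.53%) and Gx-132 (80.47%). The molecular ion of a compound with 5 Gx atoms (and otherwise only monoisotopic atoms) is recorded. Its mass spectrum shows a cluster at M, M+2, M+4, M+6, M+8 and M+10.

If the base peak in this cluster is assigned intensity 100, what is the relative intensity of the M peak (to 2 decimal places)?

(0.1953 + 0.8047)^5 gives M 0.0003, M+2 0.0059, M+4 0.0482, M+6 0.1987, M+8 0.4095, M+10 0.3374; the largest is M+8.
P(M+8) = C(5,4) × 0.1953^1 × 0.8047^4 = 5 × 0.1953 × 0.41931076 = 0.409457 (base)
P(M) = C(5,0) × 0.1953^5 × 0.8047^0 = 1 × 0.00028413 × 1.0000 = 0.000284
Relative intensity = 0.000284 / 0.409457 × 100 = 0.07

0.07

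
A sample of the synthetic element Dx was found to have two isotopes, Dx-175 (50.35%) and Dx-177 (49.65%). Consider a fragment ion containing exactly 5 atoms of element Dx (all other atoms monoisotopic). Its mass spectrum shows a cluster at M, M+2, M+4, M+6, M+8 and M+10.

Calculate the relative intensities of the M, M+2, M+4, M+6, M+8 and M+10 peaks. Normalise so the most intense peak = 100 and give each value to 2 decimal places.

10.28 : 50.70 : 100.00 : 98.61 : 48.62 : 9.59

Expanding (0.5035 + 0.4965)^5:
P(M) = 0.5035^5 = 0.032359
P(M+2) = 5 × 0.5035^4 × 0.4965^1 = 0.159546
P(M+4) = 10 × 0.5035^3 × 0.4965^2 = 0.314657
P(M+6) = 10 × 0.5035^2 × 0.4965^3 = 0.310282
P(M+8) = 5 × 0.5035^1 × 0.4965^4 = 0.152984
P(M+10) = 0.4965^5 = 0.030171
The M+4 peak is largest (0.314657); scaling to 100 gives 10.28 : 50.70 : 100.00 : 98.61 : 48.62 : 9.59.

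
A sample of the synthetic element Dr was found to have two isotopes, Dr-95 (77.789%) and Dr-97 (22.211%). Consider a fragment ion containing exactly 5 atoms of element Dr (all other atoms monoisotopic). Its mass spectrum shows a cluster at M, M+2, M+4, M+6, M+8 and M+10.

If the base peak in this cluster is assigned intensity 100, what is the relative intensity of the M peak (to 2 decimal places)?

Binomial terms of (0.77789 + 0.22211)^5: M 0.2848, M+2 0.4066, M+4 0.2322, M+6 0.0663, M+8 0.0095, M+10 0.0005 → M+2 is the base peak.
P(M+2) = C(5,1) × 0.77789^4 × 0.22211^1 = 5 × 0.36616156 × 0.22211 = 0.406641 (base)
P(M) = C(5,0) × 0.77789^5 × 0.22211^0 = 1 × 0.28483342 × 1.0000 = 0.284833
Relative intensity = 0.284833 / 0.406641 × 100 = 70.05

70.05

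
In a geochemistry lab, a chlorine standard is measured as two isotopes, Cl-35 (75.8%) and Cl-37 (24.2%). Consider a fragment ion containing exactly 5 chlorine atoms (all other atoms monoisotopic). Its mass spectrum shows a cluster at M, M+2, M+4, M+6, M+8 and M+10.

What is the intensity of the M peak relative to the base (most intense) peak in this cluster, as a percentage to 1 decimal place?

(0.758 + 0.242)^5 gives M 0.2502, M+2 0.3994, M+4 0.2551, M+6 0.0814, M+8 0.0130, M+10 0.0008; the largest is M+2.
P(M+2) = C(5,1) × 0.758^4 × 0.242^1 = 5 × 0.33012379 × 0.2420 = 0.399450 (base)
P(M) = C(5,0) × 0.758^5 × 0.242^0 = 1 × 0.25023383 × 1.0000 = 0.250234
Relative intensity = 0.250234 / 0.399450 × 100 = 62.6

62.6%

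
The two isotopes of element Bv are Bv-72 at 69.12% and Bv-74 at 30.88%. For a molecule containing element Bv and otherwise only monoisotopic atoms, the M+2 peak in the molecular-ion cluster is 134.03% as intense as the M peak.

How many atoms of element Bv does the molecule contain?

With n Bv atoms, P(M+2)/P(M) = C(n,1)·p^(n−1)q / p^n = n·q/p = n · 0.3088/0.6912.
n = 1.3403 × 0.6912/0.3088 = 3.00 ≈ 3

3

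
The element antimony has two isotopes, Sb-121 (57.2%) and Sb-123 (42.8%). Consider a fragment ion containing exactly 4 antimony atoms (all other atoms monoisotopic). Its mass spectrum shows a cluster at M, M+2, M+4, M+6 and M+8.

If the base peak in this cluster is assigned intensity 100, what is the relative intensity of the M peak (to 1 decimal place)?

29.8

Term probabilities: M 0.1070, M+2 0.3204, M+4 0.3596, M+6 0.1794, M+8 0.0336. Base peak = M+4.
P(M+4) = C(4,2) × 0.572^2 × 0.428^2 = 6 × 0.327184 × 0.183184 = 0.359609 (base)
P(M) = C(4,0) × 0.572^4 × 0.428^0 = 1 × 0.10704937 × 1.0000 = 0.107049
Relative intensity = 0.107049 / 0.359609 × 100 = 29.8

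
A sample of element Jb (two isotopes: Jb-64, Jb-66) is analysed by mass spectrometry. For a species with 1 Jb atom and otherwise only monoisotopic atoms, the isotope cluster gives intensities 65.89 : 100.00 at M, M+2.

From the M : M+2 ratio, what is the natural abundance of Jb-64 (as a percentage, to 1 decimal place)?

If p is the fraction of Jb that is Jb-64, then I(M+2)/I(M) = [C(1,1)·p^0·(1−p)] / p^1 = 1·(1−p)/p = 100.00/65.89 = 1.5177
(1−p)/p = 1.5177/1 = 1.5177  ⇒  p = 1/(1 + 1.5177) = 0.3972
Jb-64: 39.7%, Jb-66: 60.3%.

39.7%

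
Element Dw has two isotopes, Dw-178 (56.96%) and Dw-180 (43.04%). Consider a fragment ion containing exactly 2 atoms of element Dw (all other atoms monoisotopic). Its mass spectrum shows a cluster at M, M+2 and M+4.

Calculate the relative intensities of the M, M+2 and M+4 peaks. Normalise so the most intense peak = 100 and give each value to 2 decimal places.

66.17 : 100.00 : 37.78

Expanding (0.5696 + 0.4304)^2:
P(M) = 0.5696^2 = 0.324444
P(M+2) = 2 × 0.5696^1 × 0.4304^1 = 0.490312
P(M+4) = 0.4304^2 = 0.185244
The M+2 peak is largest (0.490312); scaling to 100 gives 66.17 : 100.00 : 37.78.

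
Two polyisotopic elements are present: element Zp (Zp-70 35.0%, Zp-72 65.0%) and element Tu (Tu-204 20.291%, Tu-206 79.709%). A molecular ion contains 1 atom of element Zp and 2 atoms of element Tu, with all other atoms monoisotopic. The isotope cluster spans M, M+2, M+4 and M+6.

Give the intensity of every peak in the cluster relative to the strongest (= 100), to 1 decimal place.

Element Zp pattern (n=1): 0.3500 : 0.6500
Element Tu pattern (n=2): 0.04117247 : 0.32347506 : 0.63535247
Convolve the two distributions (both contribute in 2-u steps):
  M: 0.3500×0.04117247 = 0.014410
  M+2: 0.3500×0.32347506 + 0.6500×0.04117247 = 0.139978
  M+4: 0.3500×0.63535247 + 0.6500×0.32347506 = 0.432632
  M+6: 0.6500×0.63535247 = 0.412979
Scale to base peak (0.432632) = 100: 3.3 : 32.4 : 100.0 : 95.5

3.3 : 32.4 : 100.0 : 95.5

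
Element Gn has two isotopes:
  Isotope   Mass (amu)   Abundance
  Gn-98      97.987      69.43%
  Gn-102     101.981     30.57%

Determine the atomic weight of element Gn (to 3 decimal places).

The abundance-weighted mean is 0.6943 × 97.987 + 0.3057 × 101.981
= 68.0324 + 31.1756 = 99.2080 amu

99.208 amu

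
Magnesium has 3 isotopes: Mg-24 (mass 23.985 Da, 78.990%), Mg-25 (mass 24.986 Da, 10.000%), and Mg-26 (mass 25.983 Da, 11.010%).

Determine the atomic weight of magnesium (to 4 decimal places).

The abundance-weighted mean is 0.78990 × 23.985 + 0.10000 × 24.986 + 0.11010 × 25.983
= 18.94575 + 2.49860 + 2.86073 = 24.30508 Da

24.3051 Da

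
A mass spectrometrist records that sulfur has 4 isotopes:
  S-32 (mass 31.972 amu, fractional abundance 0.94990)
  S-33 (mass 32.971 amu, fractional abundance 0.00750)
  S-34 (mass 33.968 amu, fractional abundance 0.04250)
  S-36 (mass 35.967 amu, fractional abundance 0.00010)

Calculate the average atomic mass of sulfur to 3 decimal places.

32.065 amu

Average mass = Σ (abundance × isotope mass) = 0.94990 × 31.972 + 0.00750 × 32.971 + 0.04250 × 33.968 + 0.00010 × 35.967
= 30.3702 + 0.2473 + 1.4436 + 0.0036 = 32.0647 amu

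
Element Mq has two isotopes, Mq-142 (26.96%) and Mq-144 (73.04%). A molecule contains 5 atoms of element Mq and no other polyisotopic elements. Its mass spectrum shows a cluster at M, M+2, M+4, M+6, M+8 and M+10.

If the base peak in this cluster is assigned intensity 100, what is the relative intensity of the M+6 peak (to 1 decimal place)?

73.8

Binomial terms of (0.2696 + 0.7304)^5: M 0.0014, M+2 0.0193, M+4 0.1045, M+6 0.2832, M+8 0.3836, M+10 0.2079 → M+8 is the base peak.
P(M+8) = C(5,4) × 0.2696^1 × 0.7304^4 = 5 × 0.2696 × 0.28460535 = 0.383648 (base)
P(M+6) = C(5,3) × 0.2696^2 × 0.7304^3 = 10 × 0.07268416 × 0.38965683 = 0.283219
Relative intensity = 0.283219 / 0.383648 × 100 = 73.8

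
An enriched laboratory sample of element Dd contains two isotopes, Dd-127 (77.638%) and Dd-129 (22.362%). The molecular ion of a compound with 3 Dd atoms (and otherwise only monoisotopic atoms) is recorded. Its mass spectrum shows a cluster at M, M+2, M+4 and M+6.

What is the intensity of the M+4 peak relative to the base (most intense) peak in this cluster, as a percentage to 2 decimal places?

24.89%

(0.77638 + 0.22362)^3 gives M 0.4680, M+2 0.4044, M+4 0.1165, M+6 0.0112; the largest is M.
P(M) = C(3,0) × 0.77638^3 × 0.22362^0 = 1 × 0.46797539 × 1.0000 = 0.467975 (base)
P(M+4) = C(3,2) × 0.77638^1 × 0.22362^2 = 3 × 0.77638 × 0.0500059 = 0.116471
Relative intensity = 0.116471 / 0.467975 × 100 = 24.89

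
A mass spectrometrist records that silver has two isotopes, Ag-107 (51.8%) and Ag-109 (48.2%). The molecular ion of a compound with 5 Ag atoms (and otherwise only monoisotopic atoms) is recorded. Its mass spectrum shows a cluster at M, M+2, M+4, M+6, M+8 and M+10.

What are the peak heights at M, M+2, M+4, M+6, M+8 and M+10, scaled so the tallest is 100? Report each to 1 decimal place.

The 5 Ag atoms are independent, so intensities follow the terms of (0.518 + 0.482)^5.
P(M) = 0.518^5 = 0.037295
P(M+2) = 5 × 0.518^4 × 0.482^1 = 0.173515
P(M+4) = 10 × 0.518^3 × 0.482^2 = 0.322911
P(M+6) = 10 × 0.518^2 × 0.482^3 = 0.300470
P(M+8) = 5 × 0.518^1 × 0.482^4 = 0.139794
P(M+10) = 0.482^5 = 0.026016
The M+4 peak is largest (0.322911); scaling to 100 gives 11.5 : 53.7 : 100.0 : 93.1 : 43.3 : 8.1.

11.5 : 53.7 : 100.0 : 93.1 : 43.3 : 8.1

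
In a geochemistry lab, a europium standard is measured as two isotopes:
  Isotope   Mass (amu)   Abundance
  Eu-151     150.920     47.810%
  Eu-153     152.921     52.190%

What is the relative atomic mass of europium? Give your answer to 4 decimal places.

151.9643 amu

The abundance-weighted mean is 0.47810 × 150.920 + 0.52190 × 152.921
= 72.15485 + 79.80947 = 151.96432 amu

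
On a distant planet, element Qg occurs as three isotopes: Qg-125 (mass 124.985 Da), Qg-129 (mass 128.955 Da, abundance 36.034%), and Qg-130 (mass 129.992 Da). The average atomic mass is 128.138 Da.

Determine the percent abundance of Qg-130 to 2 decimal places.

34.40%

Let x and y be the fractions of Qg-125 and Qg-130. Then x + y = 1 − 0.36034 = 0.63966 and 124.985x + 129.992y = 128.138 − 0.36034×128.955 = 81.6703553.
Substituting: 124.985x + 129.992(0.63966 − x) = 81.6703553
(124.985 − 129.992)x = -1.48032742  ⇒  x = 0.29565, y = 0.34401
Qg-125: 29.57%, Qg-130: 34.40%.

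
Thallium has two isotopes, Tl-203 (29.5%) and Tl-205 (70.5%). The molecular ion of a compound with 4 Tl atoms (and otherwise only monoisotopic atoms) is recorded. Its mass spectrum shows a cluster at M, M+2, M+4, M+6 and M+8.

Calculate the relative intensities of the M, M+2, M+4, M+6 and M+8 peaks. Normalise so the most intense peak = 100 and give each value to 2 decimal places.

1.83 : 17.51 : 62.77 : 100.00 : 59.75

The 4 Tl atoms are independent, so intensities follow the terms of (0.295 + 0.705)^4.
P(M) = 0.295^4 = 0.007573
P(M+2) = 4 × 0.295^3 × 0.705^1 = 0.072396
P(M+4) = 6 × 0.295^2 × 0.705^2 = 0.259522
P(M+6) = 4 × 0.295^1 × 0.705^3 = 0.413475
P(M+8) = 0.705^4 = 0.247034
The M+6 peak is largest (0.413475); scaling to 100 gives 1.83 : 17.51 : 62.77 : 100.00 : 59.75.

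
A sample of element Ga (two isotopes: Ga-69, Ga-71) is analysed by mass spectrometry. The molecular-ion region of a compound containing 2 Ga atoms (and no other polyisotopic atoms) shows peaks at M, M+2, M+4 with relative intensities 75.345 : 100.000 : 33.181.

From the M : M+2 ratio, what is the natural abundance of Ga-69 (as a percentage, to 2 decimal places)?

Write p for the Ga-69 fraction. I(M+2)/I(M) = [C(2,1)·p^1·(1−p)] / p^2 = 2·(1−p)/p = 100.000/75.345 = 1.3272
(1−p)/p = 1.3272/2 = 0.6636  ⇒  p = 1/(1 + 0.6636) = 0.6011
Ga-69: 60.11%, Ga-71: 39.89%.

60.11%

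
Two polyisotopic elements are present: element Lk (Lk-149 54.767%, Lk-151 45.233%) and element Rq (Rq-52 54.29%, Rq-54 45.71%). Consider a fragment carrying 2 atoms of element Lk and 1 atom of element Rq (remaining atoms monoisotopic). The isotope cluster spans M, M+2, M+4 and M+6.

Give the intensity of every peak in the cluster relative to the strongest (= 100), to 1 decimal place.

Element Lk pattern (n=2): 0.29994243 : 0.49545514 : 0.20460243
Element Rq pattern (n=1): 0.5429 : 0.4571
Convolve the two distributions (both contribute in 2-u steps):
  M: 0.29994243×0.5429 = 0.162839
  M+2: 0.29994243×0.4571 + 0.49545514×0.5429 = 0.406086
  M+4: 0.49545514×0.4571 + 0.20460243×0.5429 = 0.337551
  M+6: 0.20460243×0.4571 = 0.093524
Scale to base peak (0.406086) = 100: 40.1 : 100.0 : 83.1 : 23.0

40.1 : 100.0 : 83.1 : 23.0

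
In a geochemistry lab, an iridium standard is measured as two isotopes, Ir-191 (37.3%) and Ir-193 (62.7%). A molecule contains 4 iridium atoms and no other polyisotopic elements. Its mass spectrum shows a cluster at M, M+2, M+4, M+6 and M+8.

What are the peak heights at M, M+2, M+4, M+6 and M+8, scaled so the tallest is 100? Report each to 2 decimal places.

5.26 : 35.39 : 89.23 : 100.00 : 42.02

Expanding (0.373 + 0.627)^4:
P(M) = 0.373^4 = 0.019357
P(M+2) = 4 × 0.373^3 × 0.627^1 = 0.130153
P(M+4) = 6 × 0.373^2 × 0.627^2 = 0.328174
P(M+6) = 4 × 0.373^1 × 0.627^3 = 0.367766
P(M+8) = 0.627^4 = 0.154550
The M+6 peak is largest (0.367766); scaling to 100 gives 5.26 : 35.39 : 89.23 : 100.00 : 42.02.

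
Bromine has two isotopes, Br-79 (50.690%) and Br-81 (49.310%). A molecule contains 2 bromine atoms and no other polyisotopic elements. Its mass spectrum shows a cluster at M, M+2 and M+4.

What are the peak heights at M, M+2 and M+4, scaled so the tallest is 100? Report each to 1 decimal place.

51.4 : 100.0 : 48.6

The 2 Br atoms are independent, so intensities follow the terms of (0.50690 + 0.49310)^2.
P(M) = 0.50690^2 = 0.256948
P(M+2) = 2 × 0.50690^1 × 0.49310^1 = 0.499905
P(M+4) = 0.49310^2 = 0.243148
The M+2 peak is largest (0.499905); scaling to 100 gives 51.4 : 100.0 : 48.6.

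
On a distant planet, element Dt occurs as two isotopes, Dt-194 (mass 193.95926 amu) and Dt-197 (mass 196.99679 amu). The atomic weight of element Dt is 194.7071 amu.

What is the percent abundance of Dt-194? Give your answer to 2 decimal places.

75.38%

Writing the weighted mean with unknown fraction x of Dt-194:
193.95926·x + 196.99679·(1 − x) = 194.7071
(193.95926 − 196.99679)·x = 194.7071 − 196.99679
x = -2.28969 / -3.03753 = 0.75380 → 75.38% Dt-194, 24.62% Dt-197.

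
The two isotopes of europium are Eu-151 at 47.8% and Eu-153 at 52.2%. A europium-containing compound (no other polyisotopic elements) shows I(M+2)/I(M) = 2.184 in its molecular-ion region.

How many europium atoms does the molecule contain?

With n Eu atoms, P(M+2)/P(M) = C(n,1)·p^(n−1)q / p^n = n·q/p = n · 0.522/0.478.
n = 2.184 × 0.478/0.522 = 2.00 ≈ 2

2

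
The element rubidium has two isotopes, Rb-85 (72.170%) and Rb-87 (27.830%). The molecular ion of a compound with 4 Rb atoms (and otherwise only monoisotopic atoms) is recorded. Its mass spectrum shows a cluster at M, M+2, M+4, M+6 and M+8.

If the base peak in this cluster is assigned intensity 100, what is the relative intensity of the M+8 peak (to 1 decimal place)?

1.4

(0.72170 + 0.27830)^4 gives M 0.2713, M+2 0.4184, M+4 0.2420, M+6 0.0622, M+8 0.0060; the largest is M+2.
P(M+2) = C(4,1) × 0.72170^3 × 0.27830^1 = 4 × 0.37589809 × 0.2783 = 0.418450 (base)
P(M+8) = C(4,4) × 0.72170^0 × 0.27830^4 = 1 × 1.0000 × 0.00599864 = 0.005999
Relative intensity = 0.005999 / 0.418450 × 100 = 1.4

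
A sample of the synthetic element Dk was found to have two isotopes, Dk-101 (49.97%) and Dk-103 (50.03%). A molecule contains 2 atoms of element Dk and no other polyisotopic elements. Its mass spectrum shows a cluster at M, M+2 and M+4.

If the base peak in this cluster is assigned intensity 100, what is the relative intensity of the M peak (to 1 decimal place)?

49.9

Binomial terms of (0.4997 + 0.5003)^2: M 0.2497, M+2 0.5000, M+4 0.2503 → M+2 is the base peak.
P(M+2) = C(2,1) × 0.4997^1 × 0.5003^1 = 2 × 0.4997 × 0.5003 = 0.500000 (base)
P(M) = C(2,0) × 0.4997^2 × 0.5003^0 = 1 × 0.24970009 × 1.0000 = 0.249700
Relative intensity = 0.249700 / 0.500000 × 100 = 49.9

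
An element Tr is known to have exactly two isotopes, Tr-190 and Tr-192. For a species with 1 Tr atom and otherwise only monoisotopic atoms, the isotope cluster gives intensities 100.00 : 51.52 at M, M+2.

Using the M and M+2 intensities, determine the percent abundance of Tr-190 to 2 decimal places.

Write p for the Tr-190 fraction. I(M+2)/I(M) = [C(1,1)·p^0·(1−p)] / p^1 = 1·(1−p)/p = 51.52/100.00 = 0.5152
(1−p)/p = 0.5152/1 = 0.5152  ⇒  p = 1/(1 + 0.5152) = 0.6600
Tr-190: 66.00%, Tr-192: 34.00%.

66.00%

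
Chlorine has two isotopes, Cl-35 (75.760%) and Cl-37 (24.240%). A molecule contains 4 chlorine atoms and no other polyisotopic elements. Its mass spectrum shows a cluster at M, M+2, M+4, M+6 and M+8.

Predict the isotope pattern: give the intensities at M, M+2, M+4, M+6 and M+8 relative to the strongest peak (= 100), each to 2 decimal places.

78.14 : 100.00 : 47.99 : 10.24 : 0.82

Expanding (0.75760 + 0.24240)^4:
P(M) = 0.75760^4 = 0.329428
P(M+2) = 4 × 0.75760^3 × 0.24240^1 = 0.421612
P(M+4) = 6 × 0.75760^2 × 0.24240^2 = 0.202347
P(M+6) = 4 × 0.75760^1 × 0.24240^3 = 0.043162
P(M+8) = 0.24240^4 = 0.003452
The M+2 peak is largest (0.421612); scaling to 100 gives 78.14 : 100.00 : 47.99 : 10.24 : 0.82.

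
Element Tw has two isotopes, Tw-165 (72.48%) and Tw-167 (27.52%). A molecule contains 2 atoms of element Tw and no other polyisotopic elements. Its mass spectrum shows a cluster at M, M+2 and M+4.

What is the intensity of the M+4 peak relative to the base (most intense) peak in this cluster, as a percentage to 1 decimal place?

14.4%

(0.7248 + 0.2752)^2 gives M 0.5253, M+2 0.3989, M+4 0.0757; the largest is M.
P(M) = C(2,0) × 0.7248^2 × 0.2752^0 = 1 × 0.52533504 × 1.0000 = 0.525335 (base)
P(M+4) = C(2,2) × 0.7248^0 × 0.2752^2 = 1 × 1.0000 × 0.07573504 = 0.075735
Relative intensity = 0.075735 / 0.525335 × 100 = 14.4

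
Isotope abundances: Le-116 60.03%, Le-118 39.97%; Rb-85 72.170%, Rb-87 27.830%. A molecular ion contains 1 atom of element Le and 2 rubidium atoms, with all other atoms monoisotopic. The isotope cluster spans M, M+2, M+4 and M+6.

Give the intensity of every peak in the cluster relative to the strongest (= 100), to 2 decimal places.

Element Le pattern (n=1): 0.6003 : 0.3997
Rubidium pattern (n=2): 0.52085089 : 0.40169822 : 0.07745089
Convolve the two distributions (both contribute in 2-u steps):
  M: 0.6003×0.52085089 = 0.312667
  M+2: 0.6003×0.40169822 + 0.3997×0.52085089 = 0.449324
  M+4: 0.6003×0.07745089 + 0.3997×0.40169822 = 0.207053
  M+6: 0.3997×0.07745089 = 0.030957
Scale to base peak (0.449324) = 100: 69.59 : 100.00 : 46.08 : 6.89

69.59 : 100.00 : 46.08 : 6.89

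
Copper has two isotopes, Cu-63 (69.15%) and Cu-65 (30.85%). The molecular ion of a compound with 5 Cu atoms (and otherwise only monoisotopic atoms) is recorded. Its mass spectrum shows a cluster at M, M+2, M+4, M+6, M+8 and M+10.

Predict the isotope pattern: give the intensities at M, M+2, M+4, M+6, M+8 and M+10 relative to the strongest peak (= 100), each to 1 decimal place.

44.8 : 100.0 : 89.2 : 39.8 : 8.9 : 0.8

The 5 Cu atoms are independent, so intensities follow the terms of (0.6915 + 0.3085)^5.
P(M) = 0.6915^5 = 0.158111
P(M+2) = 5 × 0.6915^4 × 0.3085^1 = 0.352691
P(M+4) = 10 × 0.6915^3 × 0.3085^2 = 0.314693
P(M+6) = 10 × 0.6915^2 × 0.3085^3 = 0.140394
P(M+8) = 5 × 0.6915^1 × 0.3085^4 = 0.031317
P(M+10) = 0.3085^5 = 0.002794
The M+2 peak is largest (0.352691); scaling to 100 gives 44.8 : 100.0 : 89.2 : 39.8 : 8.9 : 0.8.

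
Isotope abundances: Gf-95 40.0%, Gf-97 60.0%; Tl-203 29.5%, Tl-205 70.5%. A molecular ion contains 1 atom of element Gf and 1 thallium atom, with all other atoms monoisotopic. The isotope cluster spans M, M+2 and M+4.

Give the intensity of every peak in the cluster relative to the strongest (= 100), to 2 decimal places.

25.71 : 100.00 : 92.16

Element Gf pattern (n=1): 0.4000 : 0.6000
Thallium pattern (n=1): 0.2950 : 0.7050
Convolve the two distributions (both contribute in 2-u steps):
  M: 0.4000×0.2950 = 0.118000
  M+2: 0.4000×0.7050 + 0.6000×0.2950 = 0.459000
  M+4: 0.6000×0.7050 = 0.423000
Scale to base peak (0.459000) = 100: 25.71 : 100.00 : 92.16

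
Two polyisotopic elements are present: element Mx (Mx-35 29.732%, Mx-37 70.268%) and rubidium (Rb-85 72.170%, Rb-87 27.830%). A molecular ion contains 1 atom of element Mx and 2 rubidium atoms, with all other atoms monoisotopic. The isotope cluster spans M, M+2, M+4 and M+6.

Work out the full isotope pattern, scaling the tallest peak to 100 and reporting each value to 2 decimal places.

Element Mx pattern (n=1): 0.29732 : 0.70268
Rubidium pattern (n=2): 0.52085089 : 0.40169822 : 0.07745089
Convolve the two distributions (both contribute in 2-u steps):
  M: 0.29732×0.52085089 = 0.154859
  M+2: 0.29732×0.40169822 + 0.70268×0.52085089 = 0.485424
  M+4: 0.29732×0.07745089 + 0.70268×0.40169822 = 0.305293
  M+6: 0.70268×0.07745089 = 0.054423
Scale to base peak (0.485424) = 100: 31.90 : 100.00 : 62.89 : 11.21

31.90 : 100.00 : 62.89 : 11.21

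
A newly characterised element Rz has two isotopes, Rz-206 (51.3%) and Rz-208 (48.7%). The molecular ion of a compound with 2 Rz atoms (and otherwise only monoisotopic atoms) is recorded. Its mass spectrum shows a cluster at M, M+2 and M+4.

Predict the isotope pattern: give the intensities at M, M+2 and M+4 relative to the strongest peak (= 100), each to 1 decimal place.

52.7 : 100.0 : 47.5

Each Rz atom is independently Rz-206 (p = 0.513) or Rz-208 (q = 0.487); the cluster is the binomial expansion (p + q)^2.
P(M) = 0.513^2 = 0.263169
P(M+2) = 2 × 0.513^1 × 0.487^1 = 0.499662
P(M+4) = 0.487^2 = 0.237169
The M+2 peak is largest (0.499662); scaling to 100 gives 52.7 : 100.0 : 47.5.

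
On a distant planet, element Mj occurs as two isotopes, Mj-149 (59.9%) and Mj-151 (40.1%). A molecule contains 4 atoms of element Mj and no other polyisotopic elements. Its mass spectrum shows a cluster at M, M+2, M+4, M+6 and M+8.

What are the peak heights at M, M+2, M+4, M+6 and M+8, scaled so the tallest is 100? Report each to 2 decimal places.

37.19 : 99.58 : 100.00 : 44.63 : 7.47

Each Mj atom is independently Mj-149 (p = 0.599) or Mj-151 (q = 0.401); the cluster is the binomial expansion (p + q)^4.
P(M) = 0.599^4 = 0.128738
P(M+2) = 4 × 0.599^3 × 0.401^1 = 0.344735
P(M+4) = 6 × 0.599^2 × 0.401^2 = 0.346173
P(M+6) = 4 × 0.599^1 × 0.401^3 = 0.154497
P(M+8) = 0.401^4 = 0.025857
The M+4 peak is largest (0.346173); scaling to 100 gives 37.19 : 99.58 : 100.00 : 44.63 : 7.47.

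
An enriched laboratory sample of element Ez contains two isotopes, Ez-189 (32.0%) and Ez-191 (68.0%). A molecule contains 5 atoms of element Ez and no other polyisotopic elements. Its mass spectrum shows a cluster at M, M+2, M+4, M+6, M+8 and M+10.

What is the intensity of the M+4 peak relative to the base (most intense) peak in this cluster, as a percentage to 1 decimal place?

(0.320 + 0.680)^5 gives M 0.0034, M+2 0.0357, M+4 0.1515, M+6 0.3220, M+8 0.3421, M+10 0.1454; the largest is M+8.
P(M+8) = C(5,4) × 0.320^1 × 0.680^4 = 5 × 0.3200 × 0.21381376 = 0.342102 (base)
P(M+4) = C(5,2) × 0.320^3 × 0.680^2 = 10 × 0.032768 × 0.4624 = 0.151519
Relative intensity = 0.151519 / 0.342102 × 100 = 44.3

44.3%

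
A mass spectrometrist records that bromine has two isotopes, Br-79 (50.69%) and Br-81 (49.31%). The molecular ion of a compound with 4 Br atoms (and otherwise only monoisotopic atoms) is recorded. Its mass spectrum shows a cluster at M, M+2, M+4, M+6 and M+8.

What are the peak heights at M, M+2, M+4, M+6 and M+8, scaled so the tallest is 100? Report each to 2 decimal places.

17.61 : 68.53 : 100.00 : 64.85 : 15.77

Expanding (0.5069 + 0.4931)^4:
P(M) = 0.5069^4 = 0.066022
P(M+2) = 4 × 0.5069^3 × 0.4931^1 = 0.256899
P(M+4) = 6 × 0.5069^2 × 0.4931^2 = 0.374857
P(M+6) = 4 × 0.5069^1 × 0.4931^3 = 0.243101
P(M+8) = 0.4931^4 = 0.059121
The M+4 peak is largest (0.374857); scaling to 100 gives 17.61 : 68.53 : 100.00 : 64.85 : 15.77.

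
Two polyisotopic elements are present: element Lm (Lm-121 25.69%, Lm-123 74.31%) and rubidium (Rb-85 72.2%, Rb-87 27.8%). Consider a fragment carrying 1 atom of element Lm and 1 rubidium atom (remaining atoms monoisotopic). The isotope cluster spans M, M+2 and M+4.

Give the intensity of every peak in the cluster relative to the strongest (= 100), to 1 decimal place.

30.5 : 100.0 : 34.0

Element Lm pattern (n=1): 0.2569 : 0.7431
Rubidium pattern (n=1): 0.7220 : 0.2780
Convolve the two distributions (both contribute in 2-u steps):
  M: 0.2569×0.7220 = 0.185482
  M+2: 0.2569×0.2780 + 0.7431×0.7220 = 0.607936
  M+4: 0.7431×0.2780 = 0.206582
Scale to base peak (0.607936) = 100: 30.5 : 100.0 : 34.0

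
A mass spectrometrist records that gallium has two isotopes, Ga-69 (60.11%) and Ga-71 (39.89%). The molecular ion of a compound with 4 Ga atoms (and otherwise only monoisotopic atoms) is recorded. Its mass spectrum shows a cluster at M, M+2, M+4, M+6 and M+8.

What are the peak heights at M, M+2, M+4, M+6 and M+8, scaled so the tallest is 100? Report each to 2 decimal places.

37.67 : 100.00 : 99.54 : 44.04 : 7.31

Expanding (0.6011 + 0.3989)^4:
P(M) = 0.6011^4 = 0.130553
P(M+2) = 4 × 0.6011^3 × 0.3989^1 = 0.346549
P(M+4) = 6 × 0.6011^2 × 0.3989^2 = 0.344963
P(M+6) = 4 × 0.6011^1 × 0.3989^3 = 0.152616
P(M+8) = 0.3989^4 = 0.025320
The M+2 peak is largest (0.346549); scaling to 100 gives 37.67 : 100.00 : 99.54 : 44.04 : 7.31.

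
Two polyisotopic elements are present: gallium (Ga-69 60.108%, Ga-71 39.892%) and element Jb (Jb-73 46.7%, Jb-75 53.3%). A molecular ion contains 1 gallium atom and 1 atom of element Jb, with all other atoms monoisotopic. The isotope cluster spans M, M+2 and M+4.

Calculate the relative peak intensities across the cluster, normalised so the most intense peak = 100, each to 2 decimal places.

Gallium pattern (n=1): 0.60108 : 0.39892
Element Jb pattern (n=1): 0.4670 : 0.5330
Convolve the two distributions (both contribute in 2-u steps):
  M: 0.60108×0.4670 = 0.280704
  M+2: 0.60108×0.5330 + 0.39892×0.4670 = 0.506671
  M+4: 0.39892×0.5330 = 0.212624
Scale to base peak (0.506671) = 100: 55.40 : 100.00 : 41.96

55.40 : 100.00 : 41.96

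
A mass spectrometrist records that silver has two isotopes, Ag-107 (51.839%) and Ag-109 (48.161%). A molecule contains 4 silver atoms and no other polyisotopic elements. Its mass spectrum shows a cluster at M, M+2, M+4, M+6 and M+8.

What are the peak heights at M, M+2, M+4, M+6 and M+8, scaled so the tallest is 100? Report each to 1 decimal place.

Expanding (0.51839 + 0.48161)^4:
P(M) = 0.51839^4 = 0.072215
P(M+2) = 4 × 0.51839^3 × 0.48161^1 = 0.268365
P(M+4) = 6 × 0.51839^2 × 0.48161^2 = 0.373986
P(M+6) = 4 × 0.51839^1 × 0.48161^3 = 0.231634
P(M+8) = 0.48161^4 = 0.053800
The M+4 peak is largest (0.373986); scaling to 100 gives 19.3 : 71.8 : 100.0 : 61.9 : 14.4.

19.3 : 71.8 : 100.0 : 61.9 : 14.4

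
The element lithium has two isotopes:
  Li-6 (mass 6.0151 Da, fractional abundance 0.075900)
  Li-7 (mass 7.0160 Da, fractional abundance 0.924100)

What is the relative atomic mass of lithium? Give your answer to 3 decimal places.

The abundance-weighted mean is 0.075900 × 6.0151 + 0.924100 × 7.0160
= 0.45655 + 6.48349 = 6.94004 Da

6.940 Da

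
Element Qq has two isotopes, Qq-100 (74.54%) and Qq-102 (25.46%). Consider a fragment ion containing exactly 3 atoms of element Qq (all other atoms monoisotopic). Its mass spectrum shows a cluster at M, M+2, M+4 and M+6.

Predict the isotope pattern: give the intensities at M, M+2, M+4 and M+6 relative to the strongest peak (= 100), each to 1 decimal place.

97.6 : 100.0 : 34.2 : 3.9

The 3 Qq atoms are independent, so intensities follow the terms of (0.7454 + 0.2546)^3.
P(M) = 0.7454^3 = 0.414160
P(M+2) = 3 × 0.7454^2 × 0.2546^1 = 0.424383
P(M+4) = 3 × 0.7454^1 × 0.2546^2 = 0.144953
P(M+6) = 0.2546^3 = 0.016503
The M+2 peak is largest (0.424383); scaling to 100 gives 97.6 : 100.0 : 34.2 : 3.9.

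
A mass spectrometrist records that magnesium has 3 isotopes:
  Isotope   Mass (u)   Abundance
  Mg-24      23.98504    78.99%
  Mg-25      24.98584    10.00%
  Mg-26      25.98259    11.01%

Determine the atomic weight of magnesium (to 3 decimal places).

Average mass = Σ (abundance × isotope mass) = 0.7899 × 23.98504 + 0.1000 × 24.98584 + 0.1101 × 25.98259
= 18.945783 + 2.498584 + 2.860683 = 24.305050 u

24.305 u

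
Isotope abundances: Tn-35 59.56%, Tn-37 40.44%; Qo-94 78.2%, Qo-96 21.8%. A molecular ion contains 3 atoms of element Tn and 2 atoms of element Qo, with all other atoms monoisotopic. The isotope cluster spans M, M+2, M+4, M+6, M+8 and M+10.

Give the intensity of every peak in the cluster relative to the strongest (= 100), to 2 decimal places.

Element Tn pattern (n=3): 0.21128276 : 0.43036979 : 0.29221213 : 0.06613532
Element Qo pattern (n=2): 0.611524 : 0.340952 : 0.047524
Convolve the two distributions (both contribute in 2-u steps):
  M: 0.21128276×0.611524 = 0.129204
  M+2: 0.21128276×0.340952 + 0.43036979×0.611524 = 0.335219
  M+4: 0.21128276×0.047524 + 0.43036979×0.340952 + 0.29221213×0.611524 = 0.335471
  M+6: 0.43036979×0.047524 + 0.29221213×0.340952 + 0.06613532×0.611524 = 0.160527
  M+8: 0.29221213×0.047524 + 0.06613532×0.340952 = 0.036436
  M+10: 0.06613532×0.047524 = 0.003143
Scale to base peak (0.335471) = 100: 38.51 : 99.92 : 100.00 : 47.85 : 10.86 : 0.94

38.51 : 99.92 : 100.00 : 47.85 : 10.86 : 0.94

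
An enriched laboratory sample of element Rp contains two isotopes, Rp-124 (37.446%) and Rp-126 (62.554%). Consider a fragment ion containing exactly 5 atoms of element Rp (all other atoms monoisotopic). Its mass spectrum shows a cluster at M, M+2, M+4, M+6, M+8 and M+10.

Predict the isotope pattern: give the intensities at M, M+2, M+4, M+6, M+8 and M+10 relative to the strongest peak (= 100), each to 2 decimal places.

The 5 Rp atoms are independent, so intensities follow the terms of (0.37446 + 0.62554)^5.
P(M) = 0.37446^5 = 0.007363
P(M+2) = 5 × 0.37446^4 × 0.62554^1 = 0.061496
P(M+4) = 10 × 0.37446^3 × 0.62554^2 = 0.205460
P(M+6) = 10 × 0.37446^2 × 0.62554^3 = 0.343223
P(M+8) = 5 × 0.37446^1 × 0.62554^4 = 0.286679
P(M+10) = 0.62554^5 = 0.095780
The M+6 peak is largest (0.343223); scaling to 100 gives 2.15 : 17.92 : 59.86 : 100.00 : 83.53 : 27.91.

2.15 : 17.92 : 59.86 : 100.00 : 83.53 : 27.91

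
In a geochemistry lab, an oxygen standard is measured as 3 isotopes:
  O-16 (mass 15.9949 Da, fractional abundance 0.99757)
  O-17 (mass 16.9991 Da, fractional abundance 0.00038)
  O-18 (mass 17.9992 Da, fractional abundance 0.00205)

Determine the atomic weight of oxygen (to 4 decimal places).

Average mass = Σ (abundance × isotope mass) = 0.99757 × 15.9949 + 0.00038 × 16.9991 + 0.00205 × 17.9992
= 15.95603 + 0.00646 + 0.03690 = 15.99939 Da

15.9994 Da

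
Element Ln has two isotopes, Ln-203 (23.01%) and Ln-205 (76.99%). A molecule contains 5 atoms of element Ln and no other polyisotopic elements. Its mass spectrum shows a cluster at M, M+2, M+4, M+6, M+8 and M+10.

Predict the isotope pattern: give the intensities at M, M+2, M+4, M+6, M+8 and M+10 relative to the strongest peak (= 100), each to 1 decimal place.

0.2 : 2.7 : 17.9 : 59.8 : 100.0 : 66.9

The 5 Ln atoms are independent, so intensities follow the terms of (0.2301 + 0.7699)^5.
P(M) = 0.2301^5 = 0.000645
P(M+2) = 5 × 0.2301^4 × 0.7699^1 = 0.010791
P(M+4) = 10 × 0.2301^3 × 0.7699^2 = 0.072214
P(M+6) = 10 × 0.2301^2 × 0.7699^3 = 0.241622
P(M+8) = 5 × 0.2301^1 × 0.7699^4 = 0.404226
P(M+10) = 0.7699^5 = 0.270503
The M+8 peak is largest (0.404226); scaling to 100 gives 0.2 : 2.7 : 17.9 : 59.8 : 100.0 : 66.9.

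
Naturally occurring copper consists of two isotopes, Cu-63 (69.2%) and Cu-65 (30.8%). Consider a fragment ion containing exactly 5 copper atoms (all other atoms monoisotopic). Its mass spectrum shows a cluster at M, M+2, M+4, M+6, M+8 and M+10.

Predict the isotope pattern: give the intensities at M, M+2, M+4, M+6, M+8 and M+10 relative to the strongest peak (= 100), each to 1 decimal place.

Expanding (0.692 + 0.308)^5:
P(M) = 0.692^5 = 0.158683
P(M+2) = 5 × 0.692^4 × 0.308^1 = 0.353139
P(M+4) = 10 × 0.692^3 × 0.308^2 = 0.314355
P(M+6) = 10 × 0.692^2 × 0.308^3 = 0.139915
P(M+8) = 5 × 0.692^1 × 0.308^4 = 0.031137
P(M+10) = 0.308^5 = 0.002772
The M+2 peak is largest (0.353139); scaling to 100 gives 44.9 : 100.0 : 89.0 : 39.6 : 8.8 : 0.8.

44.9 : 100.0 : 89.0 : 39.6 : 8.8 : 0.8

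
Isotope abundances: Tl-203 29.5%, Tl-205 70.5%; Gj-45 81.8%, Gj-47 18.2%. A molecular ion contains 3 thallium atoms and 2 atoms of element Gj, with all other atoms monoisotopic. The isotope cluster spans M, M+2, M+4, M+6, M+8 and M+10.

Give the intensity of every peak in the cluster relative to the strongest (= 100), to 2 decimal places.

4.62 : 35.21 : 94.20 : 100.00 : 32.00 : 3.12

Thallium pattern (n=3): 0.02567237 : 0.18405787 : 0.43986713 : 0.35040263
Element Gj pattern (n=2): 0.669124 : 0.297752 : 0.033124
Convolve the two distributions (both contribute in 2-u steps):
  M: 0.02567237×0.669124 = 0.017178
  M+2: 0.02567237×0.297752 + 0.18405787×0.669124 = 0.130802
  M+4: 0.02567237×0.033124 + 0.18405787×0.297752 + 0.43986713×0.669124 = 0.349980
  M+6: 0.18405787×0.033124 + 0.43986713×0.297752 + 0.35040263×0.669124 = 0.371531
  M+8: 0.43986713×0.033124 + 0.35040263×0.297752 = 0.118903
  M+10: 0.35040263×0.033124 = 0.011607
Scale to base peak (0.371531) = 100: 4.62 : 35.21 : 94.20 : 100.00 : 32.00 : 3.12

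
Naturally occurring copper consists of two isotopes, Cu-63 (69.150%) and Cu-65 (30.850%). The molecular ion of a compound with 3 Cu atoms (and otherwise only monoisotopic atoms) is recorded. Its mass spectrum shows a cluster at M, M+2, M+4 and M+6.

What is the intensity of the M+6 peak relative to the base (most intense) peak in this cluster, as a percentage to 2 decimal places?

Term probabilities: M 0.3307, M+2 0.4425, M+4 0.1974, M+6 0.0294. Base peak = M+2.
P(M+2) = C(3,1) × 0.69150^2 × 0.30850^1 = 3 × 0.47817225 × 0.3085 = 0.442548 (base)
P(M+6) = C(3,3) × 0.69150^0 × 0.30850^3 = 1 × 1.0000 × 0.02936064 = 0.029361
Relative intensity = 0.029361 / 0.442548 × 100 = 6.63

6.63%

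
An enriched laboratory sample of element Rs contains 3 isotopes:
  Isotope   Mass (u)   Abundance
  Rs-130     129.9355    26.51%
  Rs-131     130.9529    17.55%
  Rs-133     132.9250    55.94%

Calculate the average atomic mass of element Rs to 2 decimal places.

131.79 u

Ar = Σ fᵢ·mᵢ = 0.2651 × 129.9355 + 0.1755 × 130.9529 + 0.5594 × 132.9250
= 34.44590 + 22.98223 + 74.35825 = 131.78638 u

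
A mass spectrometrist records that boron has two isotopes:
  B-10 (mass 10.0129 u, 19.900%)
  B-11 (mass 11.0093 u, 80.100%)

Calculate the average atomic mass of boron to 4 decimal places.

Average mass = Σ (abundance × isotope mass) = 0.19900 × 10.0129 + 0.80100 × 11.0093
= 1.99257 + 8.81845 = 10.81102 u

10.8110 u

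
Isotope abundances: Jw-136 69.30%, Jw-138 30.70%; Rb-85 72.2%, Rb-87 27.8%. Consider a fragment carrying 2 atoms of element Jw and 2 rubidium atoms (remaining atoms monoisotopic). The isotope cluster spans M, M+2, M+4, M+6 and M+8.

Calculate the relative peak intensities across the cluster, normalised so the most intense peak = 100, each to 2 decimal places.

60.38 : 100.00 : 62.00 : 17.06 : 1.76

Element Jw pattern (n=2): 0.480249 : 0.425502 : 0.094249
Rubidium pattern (n=2): 0.521284 : 0.401432 : 0.077284
Convolve the two distributions (both contribute in 2-u steps):
  M: 0.480249×0.521284 = 0.250346
  M+2: 0.480249×0.401432 + 0.425502×0.521284 = 0.414595
  M+4: 0.480249×0.077284 + 0.425502×0.401432 + 0.094249×0.521284 = 0.257056
  M+6: 0.425502×0.077284 + 0.094249×0.401432 = 0.070719
  M+8: 0.094249×0.077284 = 0.007284
Scale to base peak (0.414595) = 100: 60.38 : 100.00 : 62.00 : 17.06 : 1.76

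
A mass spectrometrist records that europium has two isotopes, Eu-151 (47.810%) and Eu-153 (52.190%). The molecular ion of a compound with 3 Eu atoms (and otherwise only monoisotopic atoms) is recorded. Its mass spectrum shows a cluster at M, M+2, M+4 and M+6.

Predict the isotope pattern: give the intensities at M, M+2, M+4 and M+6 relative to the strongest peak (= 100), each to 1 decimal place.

Expanding (0.47810 + 0.52190)^3:
P(M) = 0.47810^3 = 0.109284
P(M+2) = 3 × 0.47810^2 × 0.52190^1 = 0.357887
P(M+4) = 3 × 0.47810^1 × 0.52190^2 = 0.390674
P(M+6) = 0.52190^3 = 0.142155
The M+4 peak is largest (0.390674); scaling to 100 gives 28.0 : 91.6 : 100.0 : 36.4.

28.0 : 91.6 : 100.0 : 36.4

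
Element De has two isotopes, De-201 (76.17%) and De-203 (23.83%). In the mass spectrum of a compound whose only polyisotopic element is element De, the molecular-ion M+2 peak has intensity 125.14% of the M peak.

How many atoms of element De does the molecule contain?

With n De atoms, P(M+2)/P(M) = C(n,1)·p^(n−1)q / p^n = n·q/p = n · 0.2383/0.7617.
n = 1.2514 × 0.7617/0.2383 = 4.00 ≈ 4

4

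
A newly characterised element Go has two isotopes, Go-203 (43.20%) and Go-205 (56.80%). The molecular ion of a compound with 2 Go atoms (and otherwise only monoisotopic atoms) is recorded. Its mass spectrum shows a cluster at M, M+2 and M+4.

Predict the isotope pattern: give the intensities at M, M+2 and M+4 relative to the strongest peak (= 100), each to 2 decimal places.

Each Go atom is independently Go-203 (p = 0.4320) or Go-205 (q = 0.5680); the cluster is the binomial expansion (p + q)^2.
P(M) = 0.4320^2 = 0.186624
P(M+2) = 2 × 0.4320^1 × 0.5680^1 = 0.490752
P(M+4) = 0.5680^2 = 0.322624
The M+2 peak is largest (0.490752); scaling to 100 gives 38.03 : 100.00 : 65.74.

38.03 : 100.00 : 65.74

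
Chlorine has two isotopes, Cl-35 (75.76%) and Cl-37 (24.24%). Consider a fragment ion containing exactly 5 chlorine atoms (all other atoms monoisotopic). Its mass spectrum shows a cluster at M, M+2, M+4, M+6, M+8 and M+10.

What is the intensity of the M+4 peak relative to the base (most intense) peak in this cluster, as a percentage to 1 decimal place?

Term probabilities: M 0.2496, M+2 0.3993, M+4 0.2555, M+6 0.0817, M+8 0.0131, M+10 0.0008. Base peak = M+2.
P(M+2) = C(5,1) × 0.7576^4 × 0.2424^1 = 5 × 0.32942751 × 0.2424 = 0.399266 (base)
P(M+4) = C(5,2) × 0.7576^3 × 0.2424^2 = 10 × 0.4348304 × 0.05875776 = 0.255497
Relative intensity = 0.255497 / 0.399266 × 100 = 64.0

64.0%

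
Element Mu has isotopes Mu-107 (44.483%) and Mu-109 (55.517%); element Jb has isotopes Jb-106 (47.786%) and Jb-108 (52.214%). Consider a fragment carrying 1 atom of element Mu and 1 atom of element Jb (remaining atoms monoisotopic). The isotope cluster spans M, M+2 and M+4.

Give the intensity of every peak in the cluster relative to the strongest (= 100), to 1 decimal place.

42.7 : 100.0 : 58.3

Element Mu pattern (n=1): 0.44483 : 0.55517
Element Jb pattern (n=1): 0.47786 : 0.52214
Convolve the two distributions (both contribute in 2-u steps):
  M: 0.44483×0.47786 = 0.212566
  M+2: 0.44483×0.52214 + 0.55517×0.47786 = 0.497557
  M+4: 0.55517×0.52214 = 0.289876
Scale to base peak (0.497557) = 100: 42.7 : 100.0 : 58.3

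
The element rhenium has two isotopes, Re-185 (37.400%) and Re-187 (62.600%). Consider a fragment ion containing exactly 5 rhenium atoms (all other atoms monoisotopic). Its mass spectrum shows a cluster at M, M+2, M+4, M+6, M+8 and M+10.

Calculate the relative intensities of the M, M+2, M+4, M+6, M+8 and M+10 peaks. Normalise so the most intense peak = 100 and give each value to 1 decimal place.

Expanding (0.37400 + 0.62600)^5:
P(M) = 0.37400^5 = 0.007317
P(M+2) = 5 × 0.37400^4 × 0.62600^1 = 0.061239
P(M+4) = 10 × 0.37400^3 × 0.62600^2 = 0.205005
P(M+6) = 10 × 0.37400^2 × 0.62600^3 = 0.343136
P(M+8) = 5 × 0.37400^1 × 0.62600^4 = 0.287170
P(M+10) = 0.62600^5 = 0.096133
The M+6 peak is largest (0.343136); scaling to 100 gives 2.1 : 17.8 : 59.7 : 100.0 : 83.7 : 28.0.

2.1 : 17.8 : 59.7 : 100.0 : 83.7 : 28.0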